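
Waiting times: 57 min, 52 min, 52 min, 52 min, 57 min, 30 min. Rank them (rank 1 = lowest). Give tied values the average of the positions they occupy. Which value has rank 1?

30

Sorted (ascending): 30, 52, 52, 52, 57, 57
The 3 values of 52 occupy positions 2–4 → average rank 3.
The 2 values of 57 occupy positions 5–6 → average rank (5+6)/2 = 5.5.
Rank 1 → value 30.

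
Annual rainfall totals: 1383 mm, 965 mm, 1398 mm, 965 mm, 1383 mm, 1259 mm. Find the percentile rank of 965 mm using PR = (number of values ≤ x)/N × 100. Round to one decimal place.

33.3

N = 6.
Strictly below 965: 0. Equal to 965: 2.
PR = 2/6 × 100 = 33.3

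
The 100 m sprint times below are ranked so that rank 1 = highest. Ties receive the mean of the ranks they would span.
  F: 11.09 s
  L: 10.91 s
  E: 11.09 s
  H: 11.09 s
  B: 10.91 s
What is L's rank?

Sorted (descending): 11.09, 11.09, 11.09, 10.91, 10.91
The 3 values of 11.09 occupy positions 1–3 → average rank 2.
The 2 values of 10.91 occupy positions 4–5 → average rank (4+5)/2 = 4.5.
L has value 10.91 s → rank 4.5.

4.5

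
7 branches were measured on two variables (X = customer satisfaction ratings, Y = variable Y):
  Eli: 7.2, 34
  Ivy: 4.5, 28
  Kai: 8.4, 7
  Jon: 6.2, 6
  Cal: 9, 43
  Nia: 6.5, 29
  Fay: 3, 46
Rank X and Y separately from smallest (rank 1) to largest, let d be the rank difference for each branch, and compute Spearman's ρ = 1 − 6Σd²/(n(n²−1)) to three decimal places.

Ranks of variable 1: 5, 2, 6, 3, 7, 4, 1
Ranks of variable 2: 5, 3, 2, 1, 6, 4, 7
d = r₁ − r₂: 0, -1, 4, 2, 1, 0, -6
d²: 0, 1, 16, 4, 1, 0, 36; Σd² = 58
ρ = 1 − 6·58/(7·48) = 1 − 348/336 = -0.036

-0.036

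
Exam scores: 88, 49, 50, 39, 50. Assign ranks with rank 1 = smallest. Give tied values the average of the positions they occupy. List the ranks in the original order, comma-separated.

5, 2, 3.5, 1, 3.5

Sorted (ascending): 39, 49, 50, 50, 88
The 2 values of 50 occupy positions 3–4 → average rank (3+4)/2 = 3.5.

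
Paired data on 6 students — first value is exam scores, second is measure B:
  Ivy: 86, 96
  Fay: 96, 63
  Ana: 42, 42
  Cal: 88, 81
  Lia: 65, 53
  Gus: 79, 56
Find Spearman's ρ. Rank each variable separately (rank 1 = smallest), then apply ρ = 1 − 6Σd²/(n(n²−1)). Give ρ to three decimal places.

0.771

Ranks of variable 1: 4, 6, 1, 5, 2, 3
Ranks of variable 2: 6, 4, 1, 5, 2, 3
d = r₁ − r₂: -2, 2, 0, 0, 0, 0
d²: 4, 4, 0, 0, 0, 0; Σd² = 8
ρ = 1 − 6·8/(6·35) = 1 − 48/210 = 0.771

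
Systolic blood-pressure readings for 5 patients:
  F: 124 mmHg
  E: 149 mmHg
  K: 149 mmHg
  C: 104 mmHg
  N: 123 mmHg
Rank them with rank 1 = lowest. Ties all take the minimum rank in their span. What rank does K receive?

Sorted (ascending): 104, 123, 124, 149, 149
The 2 values of 149 occupy positions 4–5 → each gets rank 4.
K has value 149 mmHg → rank 4.

4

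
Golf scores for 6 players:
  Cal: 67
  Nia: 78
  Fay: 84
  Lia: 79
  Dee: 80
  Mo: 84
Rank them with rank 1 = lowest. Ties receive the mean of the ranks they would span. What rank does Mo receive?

5.5

Sorted (ascending): 67, 78, 79, 80, 84, 84
The 2 values of 84 occupy positions 5–6 → average rank (5+6)/2 = 5.5.
Mo has value 84 → rank 5.5.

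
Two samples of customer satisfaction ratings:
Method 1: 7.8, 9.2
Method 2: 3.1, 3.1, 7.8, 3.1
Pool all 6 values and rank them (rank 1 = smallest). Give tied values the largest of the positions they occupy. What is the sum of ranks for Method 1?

Sorted (ascending): 3.1, 3.1, 3.1, 7.8, 7.8, 9.2
The 3 values of 3.1 occupy positions 1–3 → each gets rank 3.
The 2 values of 7.8 occupy positions 4–5 → each gets rank 5.
Method 1 values → pooled ranks: 7.8→5, 9.2→6
Rank sum = 5 + 6 = 11

11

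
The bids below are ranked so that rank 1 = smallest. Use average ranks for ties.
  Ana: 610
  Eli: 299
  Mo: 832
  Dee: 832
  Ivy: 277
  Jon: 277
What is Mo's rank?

Sorted (ascending): 277, 277, 299, 610, 832, 832
The 2 values of 277 occupy positions 1–2 → average rank (1+2)/2 = 1.5.
The 2 values of 832 occupy positions 5–6 → average rank (5+6)/2 = 5.5.
Mo has value 832 → rank 5.5.

5.5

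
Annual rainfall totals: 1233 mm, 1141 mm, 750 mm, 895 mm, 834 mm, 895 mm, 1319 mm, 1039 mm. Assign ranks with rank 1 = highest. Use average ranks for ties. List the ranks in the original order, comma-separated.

Sorted (descending): 1319, 1233, 1141, 1039, 895, 895, 834, 750
The 2 values of 895 occupy positions 5–6 → average rank (5+6)/2 = 5.5.

2, 3, 8, 5.5, 7, 5.5, 1, 4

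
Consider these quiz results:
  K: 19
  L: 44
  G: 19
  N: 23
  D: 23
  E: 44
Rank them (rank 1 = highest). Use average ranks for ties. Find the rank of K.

Sorted (descending): 44, 44, 23, 23, 19, 19
The 2 values of 44 occupy positions 1–2 → average rank (1+2)/2 = 1.5.
The 2 values of 23 occupy positions 3–4 → average rank (3+4)/2 = 3.5.
The 2 values of 19 occupy positions 5–6 → average rank (5+6)/2 = 5.5.
K has value 19 → rank 5.5.

5.5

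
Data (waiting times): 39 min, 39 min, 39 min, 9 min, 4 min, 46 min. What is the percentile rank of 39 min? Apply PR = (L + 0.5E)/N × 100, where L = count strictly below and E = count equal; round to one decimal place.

N = 6.
Strictly below 39: 2. Equal to 39: 3.
PR = (2 + 0.5·3)/6 × 100 = 58.3

58.3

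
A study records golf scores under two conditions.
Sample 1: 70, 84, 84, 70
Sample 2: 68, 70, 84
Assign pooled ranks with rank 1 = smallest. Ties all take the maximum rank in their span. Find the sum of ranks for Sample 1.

22

Sorted (ascending): 68, 70, 70, 70, 84, 84, 84
The 3 values of 70 occupy positions 2–4 → each gets rank 4.
The 3 values of 84 occupy positions 5–7 → each gets rank 7.
Sample 1 values → pooled ranks: 70→4, 84→7, 84→7, 70→4
Rank sum = 4 + 7 + 7 + 4 = 22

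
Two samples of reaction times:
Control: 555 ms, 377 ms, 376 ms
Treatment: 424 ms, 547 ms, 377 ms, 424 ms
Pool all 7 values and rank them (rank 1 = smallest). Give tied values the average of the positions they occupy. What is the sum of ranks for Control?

10.5

Sorted (ascending): 376, 377, 377, 424, 424, 547, 555
The 2 values of 377 occupy positions 2–3 → average rank (2+3)/2 = 2.5.
The 2 values of 424 occupy positions 4–5 → average rank (4+5)/2 = 4.5.
Control values → pooled ranks: 555→7, 377→2.5, 376→1
Rank sum = 7 + 2.5 + 1 = 10.5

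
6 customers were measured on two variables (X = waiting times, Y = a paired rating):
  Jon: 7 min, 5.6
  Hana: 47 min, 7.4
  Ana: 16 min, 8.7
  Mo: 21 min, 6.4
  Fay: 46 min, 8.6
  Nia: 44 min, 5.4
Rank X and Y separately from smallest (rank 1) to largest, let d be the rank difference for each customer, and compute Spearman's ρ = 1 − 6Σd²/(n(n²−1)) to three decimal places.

0.143

Ranks of variable 1: 1, 6, 2, 3, 5, 4
Ranks of variable 2: 2, 4, 6, 3, 5, 1
d = r₁ − r₂: -1, 2, -4, 0, 0, 3
d²: 1, 4, 16, 0, 0, 9; Σd² = 30
ρ = 1 − 6·30/(6·35) = 1 − 180/210 = 0.143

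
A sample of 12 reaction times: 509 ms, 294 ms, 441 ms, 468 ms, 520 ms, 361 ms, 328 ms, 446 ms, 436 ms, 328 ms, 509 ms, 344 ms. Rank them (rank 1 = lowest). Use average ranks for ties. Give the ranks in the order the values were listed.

Sorted (ascending): 294, 328, 328, 344, 361, 436, 441, 446, 468, 509, 509, 520
The 2 values of 328 occupy positions 2–3 → average rank (2+3)/2 = 2.5.
The 2 values of 509 occupy positions 10–11 → average rank (10+11)/2 = 10.5.

10.5, 1, 7, 9, 12, 5, 2.5, 8, 6, 2.5, 10.5, 4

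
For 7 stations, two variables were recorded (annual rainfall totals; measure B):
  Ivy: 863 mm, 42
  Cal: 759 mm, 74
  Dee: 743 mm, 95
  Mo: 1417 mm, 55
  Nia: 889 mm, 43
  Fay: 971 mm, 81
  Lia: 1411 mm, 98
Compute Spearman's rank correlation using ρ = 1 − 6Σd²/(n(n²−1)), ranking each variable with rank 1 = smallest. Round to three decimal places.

0.036

Ranks of variable 1: 3, 2, 1, 7, 4, 5, 6
Ranks of variable 2: 1, 4, 6, 3, 2, 5, 7
d = r₁ − r₂: 2, -2, -5, 4, 2, 0, -1
d²: 4, 4, 25, 16, 4, 0, 1; Σd² = 54
ρ = 1 − 6·54/(7·48) = 1 − 324/336 = 0.036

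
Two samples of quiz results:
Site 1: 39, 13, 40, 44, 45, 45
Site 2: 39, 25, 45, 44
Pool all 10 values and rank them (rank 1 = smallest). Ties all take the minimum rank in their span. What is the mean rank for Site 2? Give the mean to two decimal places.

4.75

Sorted (ascending): 13, 25, 39, 39, 40, 44, 44, 45, 45, 45
The 2 values of 39 occupy positions 3–4 → each gets rank 3.
The 2 values of 44 occupy positions 6–7 → each gets rank 6.
The 3 values of 45 occupy positions 8–10 → each gets rank 8.
Site 2 values → pooled ranks: 39→3, 25→2, 45→8, 44→6
Mean rank = (3 + 2 + 8 + 6) / 4 = 4.75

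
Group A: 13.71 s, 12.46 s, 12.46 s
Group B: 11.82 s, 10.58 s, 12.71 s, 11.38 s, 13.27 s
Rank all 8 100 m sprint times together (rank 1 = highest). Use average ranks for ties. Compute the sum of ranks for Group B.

26

Sorted (descending): 13.71, 13.27, 12.71, 12.46, 12.46, 11.82, 11.38, 10.58
The 2 values of 12.46 occupy positions 4–5 → average rank (4+5)/2 = 4.5.
Group B values → pooled ranks: 11.82→6, 10.58→8, 12.71→3, 11.38→7, 13.27→2
Rank sum = 6 + 8 + 3 + 7 + 2 = 26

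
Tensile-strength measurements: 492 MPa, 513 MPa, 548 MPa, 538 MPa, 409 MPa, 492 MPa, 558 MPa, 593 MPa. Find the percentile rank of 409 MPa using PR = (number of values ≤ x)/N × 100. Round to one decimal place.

N = 8.
Strictly below 409: 0. Equal to 409: 1.
PR = 1/8 × 100 = 12.5

12.5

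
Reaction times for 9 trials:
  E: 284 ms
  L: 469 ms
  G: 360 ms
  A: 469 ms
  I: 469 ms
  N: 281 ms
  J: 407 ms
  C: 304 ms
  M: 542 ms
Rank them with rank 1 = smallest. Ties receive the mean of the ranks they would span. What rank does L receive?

7

Sorted (ascending): 281, 284, 304, 360, 407, 469, 469, 469, 542
The 3 values of 469 occupy positions 6–8 → average rank 7.
L has value 469 ms → rank 7.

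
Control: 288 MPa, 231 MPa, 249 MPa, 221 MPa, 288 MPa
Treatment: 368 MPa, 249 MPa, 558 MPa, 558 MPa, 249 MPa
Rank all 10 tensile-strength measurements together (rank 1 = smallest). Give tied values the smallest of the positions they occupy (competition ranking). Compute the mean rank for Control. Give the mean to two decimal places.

3.60

Sorted (ascending): 221, 231, 249, 249, 249, 288, 288, 368, 558, 558
The 3 values of 249 occupy positions 3–5 → each gets rank 3.
The 2 values of 288 occupy positions 6–7 → each gets rank 6.
The 2 values of 558 occupy positions 9–10 → each gets rank 9.
Control values → pooled ranks: 288→6, 231→2, 249→3, 221→1, 288→6
Mean rank = (6 + 2 + 3 + 1 + 6) / 5 = 3.60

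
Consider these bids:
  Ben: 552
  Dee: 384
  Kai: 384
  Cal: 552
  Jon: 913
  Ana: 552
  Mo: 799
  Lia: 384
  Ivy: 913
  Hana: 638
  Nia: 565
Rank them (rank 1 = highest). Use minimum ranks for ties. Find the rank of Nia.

5

Sorted (descending): 913, 913, 799, 638, 565, 552, 552, 552, 384, 384, 384
The 2 values of 913 occupy positions 1–2 → each gets rank 1.
The 3 values of 552 occupy positions 6–8 → each gets rank 6.
The 3 values of 384 occupy positions 9–11 → each gets rank 9.
Nia has value 565 → rank 5.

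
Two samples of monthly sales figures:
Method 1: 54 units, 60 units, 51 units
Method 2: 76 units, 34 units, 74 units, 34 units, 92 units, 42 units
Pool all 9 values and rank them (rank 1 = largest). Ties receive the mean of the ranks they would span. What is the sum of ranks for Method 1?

Sorted (descending): 92, 76, 74, 60, 54, 51, 42, 34, 34
The 2 values of 34 occupy positions 8–9 → average rank (8+9)/2 = 8.5.
Method 1 values → pooled ranks: 54→5, 60→4, 51→6
Rank sum = 5 + 4 + 6 = 15

15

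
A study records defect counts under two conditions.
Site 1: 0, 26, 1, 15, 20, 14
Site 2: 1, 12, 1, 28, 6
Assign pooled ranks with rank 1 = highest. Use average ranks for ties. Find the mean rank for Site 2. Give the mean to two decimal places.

6.40

Sorted (descending): 28, 26, 20, 15, 14, 12, 6, 1, 1, 1, 0
The 3 values of 1 occupy positions 8–10 → average rank 9.
Site 2 values → pooled ranks: 1→9, 12→6, 1→9, 28→1, 6→7
Mean rank = (9 + 6 + 9 + 1 + 7) / 5 = 6.40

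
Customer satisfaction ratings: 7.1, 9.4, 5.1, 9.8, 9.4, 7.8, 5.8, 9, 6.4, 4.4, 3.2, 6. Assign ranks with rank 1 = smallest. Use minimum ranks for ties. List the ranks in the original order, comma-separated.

7, 10, 3, 12, 10, 8, 4, 9, 6, 2, 1, 5

Sorted (ascending): 3.2, 4.4, 5.1, 5.8, 6, 6.4, 7.1, 7.8, 9, 9.4, 9.4, 9.8
The 2 values of 9.4 occupy positions 10–11 → each gets rank 10.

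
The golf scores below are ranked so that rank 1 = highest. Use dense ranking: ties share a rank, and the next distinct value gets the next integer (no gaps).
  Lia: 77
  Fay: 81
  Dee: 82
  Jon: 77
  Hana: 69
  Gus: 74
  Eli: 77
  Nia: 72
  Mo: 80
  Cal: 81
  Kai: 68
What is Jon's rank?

4

Sorted (descending): 82, 81, 81, 80, 77, 77, 77, 74, 72, 69, 68
The 2 values of 81 share dense rank 2.
The 3 values of 77 share dense rank 4.
Remaining distinct values take the next consecutive integers.
Jon has value 77 → rank 4.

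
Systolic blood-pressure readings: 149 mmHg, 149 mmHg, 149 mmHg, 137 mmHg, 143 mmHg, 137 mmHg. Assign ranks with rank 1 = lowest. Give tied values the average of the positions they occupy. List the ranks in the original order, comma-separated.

5, 5, 5, 1.5, 3, 1.5

Sorted (ascending): 137, 137, 143, 149, 149, 149
The 2 values of 137 occupy positions 1–2 → average rank (1+2)/2 = 1.5.
The 3 values of 149 occupy positions 4–6 → average rank 5.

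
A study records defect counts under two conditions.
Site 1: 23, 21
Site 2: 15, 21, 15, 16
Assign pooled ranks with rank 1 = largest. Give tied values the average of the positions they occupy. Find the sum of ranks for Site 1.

3.5

Sorted (descending): 23, 21, 21, 16, 15, 15
The 2 values of 21 occupy positions 2–3 → average rank (2+3)/2 = 2.5.
The 2 values of 15 occupy positions 5–6 → average rank (5+6)/2 = 5.5.
Site 1 values → pooled ranks: 23→1, 21→2.5
Rank sum = 1 + 2.5 = 3.5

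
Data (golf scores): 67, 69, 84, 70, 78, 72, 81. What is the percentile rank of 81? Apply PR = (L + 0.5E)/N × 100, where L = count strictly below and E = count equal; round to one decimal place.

N = 7.
Strictly below 81: 5. Equal to 81: 1.
PR = (5 + 0.5·1)/7 × 100 = 78.6

78.6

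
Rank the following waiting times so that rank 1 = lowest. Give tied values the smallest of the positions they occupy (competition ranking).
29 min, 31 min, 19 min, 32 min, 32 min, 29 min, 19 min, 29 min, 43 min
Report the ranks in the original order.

3, 6, 1, 7, 7, 3, 1, 3, 9

Sorted (ascending): 19, 19, 29, 29, 29, 31, 32, 32, 43
The 2 values of 19 occupy positions 1–2 → each gets rank 1.
The 3 values of 29 occupy positions 3–5 → each gets rank 3.
The 2 values of 32 occupy positions 7–8 → each gets rank 7.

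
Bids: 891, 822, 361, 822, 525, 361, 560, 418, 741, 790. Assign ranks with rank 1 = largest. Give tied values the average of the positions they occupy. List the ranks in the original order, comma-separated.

Sorted (descending): 891, 822, 822, 790, 741, 560, 525, 418, 361, 361
The 2 values of 822 occupy positions 2–3 → average rank (2+3)/2 = 2.5.
The 2 values of 361 occupy positions 9–10 → average rank (9+10)/2 = 9.5.

1, 2.5, 9.5, 2.5, 7, 9.5, 6, 8, 5, 4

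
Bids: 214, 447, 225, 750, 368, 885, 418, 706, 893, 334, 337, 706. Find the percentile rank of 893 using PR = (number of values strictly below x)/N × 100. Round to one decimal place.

N = 12.
Strictly below 893: 11. Equal to 893: 1.
PR = 11/12 × 100 = 91.7

91.7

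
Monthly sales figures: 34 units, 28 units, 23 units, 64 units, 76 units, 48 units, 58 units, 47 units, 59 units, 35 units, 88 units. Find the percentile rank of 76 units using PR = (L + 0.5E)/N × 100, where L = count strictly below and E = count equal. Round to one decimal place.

86.4

N = 11.
Strictly below 76: 9. Equal to 76: 1.
PR = (9 + 0.5·1)/11 × 100 = 86.4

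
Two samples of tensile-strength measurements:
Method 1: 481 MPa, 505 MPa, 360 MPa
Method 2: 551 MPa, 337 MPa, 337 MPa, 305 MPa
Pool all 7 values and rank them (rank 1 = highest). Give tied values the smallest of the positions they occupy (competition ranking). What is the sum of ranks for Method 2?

18

Sorted (descending): 551, 505, 481, 360, 337, 337, 305
The 2 values of 337 occupy positions 5–6 → each gets rank 5.
Method 2 values → pooled ranks: 551→1, 337→5, 337→5, 305→7
Rank sum = 1 + 5 + 5 + 7 = 18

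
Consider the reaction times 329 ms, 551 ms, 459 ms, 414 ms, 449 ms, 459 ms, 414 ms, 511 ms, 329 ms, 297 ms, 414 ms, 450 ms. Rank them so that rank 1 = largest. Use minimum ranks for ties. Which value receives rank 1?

551

Sorted (descending): 551, 511, 459, 459, 450, 449, 414, 414, 414, 329, 329, 297
The 2 values of 459 occupy positions 3–4 → each gets rank 3.
The 3 values of 414 occupy positions 7–9 → each gets rank 7.
The 2 values of 329 occupy positions 10–11 → each gets rank 10.
Rank 1 → value 551.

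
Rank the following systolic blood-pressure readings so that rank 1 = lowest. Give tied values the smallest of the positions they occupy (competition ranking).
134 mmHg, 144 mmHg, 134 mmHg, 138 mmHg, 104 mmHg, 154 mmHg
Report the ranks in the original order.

Sorted (ascending): 104, 134, 134, 138, 144, 154
The 2 values of 134 occupy positions 2–3 → each gets rank 2.

2, 5, 2, 4, 1, 6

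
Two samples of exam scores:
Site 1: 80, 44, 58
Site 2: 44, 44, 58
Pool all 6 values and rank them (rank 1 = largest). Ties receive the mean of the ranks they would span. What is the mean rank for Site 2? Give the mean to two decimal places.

4.17

Sorted (descending): 80, 58, 58, 44, 44, 44
The 2 values of 58 occupy positions 2–3 → average rank (2+3)/2 = 2.5.
The 3 values of 44 occupy positions 4–6 → average rank 5.
Site 2 values → pooled ranks: 44→5, 44→5, 58→2.5
Mean rank = (5 + 5 + 2.5) / 3 = 4.17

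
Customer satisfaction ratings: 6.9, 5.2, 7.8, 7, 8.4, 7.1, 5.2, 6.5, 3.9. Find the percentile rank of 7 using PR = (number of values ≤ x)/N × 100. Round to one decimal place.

N = 9.
Strictly below 7: 5. Equal to 7: 1.
PR = 6/9 × 100 = 66.7

66.7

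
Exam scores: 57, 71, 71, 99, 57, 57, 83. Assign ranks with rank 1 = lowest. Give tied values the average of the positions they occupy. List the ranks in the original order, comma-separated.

2, 4.5, 4.5, 7, 2, 2, 6

Sorted (ascending): 57, 57, 57, 71, 71, 83, 99
The 3 values of 57 occupy positions 1–3 → average rank 2.
The 2 values of 71 occupy positions 4–5 → average rank (4+5)/2 = 4.5.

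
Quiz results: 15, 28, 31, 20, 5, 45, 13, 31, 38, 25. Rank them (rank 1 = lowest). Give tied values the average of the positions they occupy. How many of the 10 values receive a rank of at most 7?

Sorted (ascending): 5, 13, 15, 20, 25, 28, 31, 31, 38, 45
The 2 values of 31 occupy positions 7–8 → average rank (7+8)/2 = 7.5.
Ranks ≤ 7: {1, 2, 3, 4, 5, 6} → 6 values.

6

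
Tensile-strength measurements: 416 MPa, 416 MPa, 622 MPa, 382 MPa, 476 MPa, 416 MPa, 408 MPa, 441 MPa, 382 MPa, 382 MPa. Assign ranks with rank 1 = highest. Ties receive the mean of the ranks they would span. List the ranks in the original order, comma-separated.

Sorted (descending): 622, 476, 441, 416, 416, 416, 408, 382, 382, 382
The 3 values of 416 occupy positions 4–6 → average rank 5.
The 3 values of 382 occupy positions 8–10 → average rank 9.

5, 5, 1, 9, 2, 5, 7, 3, 9, 9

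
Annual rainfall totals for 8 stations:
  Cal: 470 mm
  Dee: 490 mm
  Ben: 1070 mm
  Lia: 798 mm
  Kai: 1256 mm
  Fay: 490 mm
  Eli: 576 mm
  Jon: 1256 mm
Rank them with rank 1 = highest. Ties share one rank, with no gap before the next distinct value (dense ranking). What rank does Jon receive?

1

Sorted (descending): 1256, 1256, 1070, 798, 576, 490, 490, 470
The 2 values of 1256 share dense rank 1.
The 2 values of 490 share dense rank 5.
Remaining distinct values take the next consecutive integers.
Jon has value 1256 mm → rank 1.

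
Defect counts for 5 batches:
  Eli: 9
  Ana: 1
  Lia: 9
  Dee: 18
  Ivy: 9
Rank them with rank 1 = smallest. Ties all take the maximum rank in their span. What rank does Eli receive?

4

Sorted (ascending): 1, 9, 9, 9, 18
The 3 values of 9 occupy positions 2–4 → each gets rank 4.
Eli has value 9 → rank 4.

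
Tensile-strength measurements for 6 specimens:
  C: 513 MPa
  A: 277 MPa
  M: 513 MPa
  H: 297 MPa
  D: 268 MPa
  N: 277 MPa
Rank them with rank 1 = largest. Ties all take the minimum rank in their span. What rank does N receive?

Sorted (descending): 513, 513, 297, 277, 277, 268
The 2 values of 513 occupy positions 1–2 → each gets rank 1.
The 2 values of 277 occupy positions 4–5 → each gets rank 4.
N has value 277 MPa → rank 4.

4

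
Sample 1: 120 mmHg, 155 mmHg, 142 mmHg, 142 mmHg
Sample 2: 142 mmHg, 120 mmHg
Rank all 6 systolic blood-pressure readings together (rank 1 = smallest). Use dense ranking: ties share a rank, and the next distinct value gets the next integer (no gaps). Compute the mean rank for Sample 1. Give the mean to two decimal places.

Sorted (ascending): 120, 120, 142, 142, 142, 155
The 2 values of 120 share dense rank 1.
The 3 values of 142 share dense rank 2.
Remaining distinct values take the next consecutive integers.
Sample 1 values → pooled ranks: 120→1, 155→3, 142→2, 142→2
Mean rank = (1 + 3 + 2 + 2) / 4 = 2.00

2.00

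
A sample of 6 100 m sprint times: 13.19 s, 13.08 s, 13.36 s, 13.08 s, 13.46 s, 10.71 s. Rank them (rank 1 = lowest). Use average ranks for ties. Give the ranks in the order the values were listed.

Sorted (ascending): 10.71, 13.08, 13.08, 13.19, 13.36, 13.46
The 2 values of 13.08 occupy positions 2–3 → average rank (2+3)/2 = 2.5.

4, 2.5, 5, 2.5, 6, 1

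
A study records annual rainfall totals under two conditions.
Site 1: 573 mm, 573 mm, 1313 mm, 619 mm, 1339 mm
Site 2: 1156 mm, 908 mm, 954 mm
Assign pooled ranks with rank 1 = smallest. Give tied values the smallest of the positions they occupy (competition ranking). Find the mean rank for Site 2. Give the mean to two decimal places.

5.00

Sorted (ascending): 573, 573, 619, 908, 954, 1156, 1313, 1339
The 2 values of 573 occupy positions 1–2 → each gets rank 1.
Site 2 values → pooled ranks: 1156→6, 908→4, 954→5
Mean rank = (6 + 4 + 5) / 3 = 5.00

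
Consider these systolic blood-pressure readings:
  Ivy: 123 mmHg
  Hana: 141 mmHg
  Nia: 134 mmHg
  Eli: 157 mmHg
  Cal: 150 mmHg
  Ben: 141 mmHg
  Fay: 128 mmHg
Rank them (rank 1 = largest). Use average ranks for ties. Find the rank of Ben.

Sorted (descending): 157, 150, 141, 141, 134, 128, 123
The 2 values of 141 occupy positions 3–4 → average rank (3+4)/2 = 3.5.
Ben has value 141 mmHg → rank 3.5.

3.5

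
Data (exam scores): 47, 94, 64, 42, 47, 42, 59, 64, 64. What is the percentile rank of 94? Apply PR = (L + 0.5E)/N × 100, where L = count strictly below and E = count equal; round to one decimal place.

94.4

N = 9.
Strictly below 94: 8. Equal to 94: 1.
PR = (8 + 0.5·1)/9 × 100 = 94.4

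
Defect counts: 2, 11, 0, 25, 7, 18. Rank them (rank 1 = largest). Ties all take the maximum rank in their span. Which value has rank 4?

Sorted (descending): 25, 18, 11, 7, 2, 0
No ties — each value takes its position as its rank.
Rank 4 → value 7.

7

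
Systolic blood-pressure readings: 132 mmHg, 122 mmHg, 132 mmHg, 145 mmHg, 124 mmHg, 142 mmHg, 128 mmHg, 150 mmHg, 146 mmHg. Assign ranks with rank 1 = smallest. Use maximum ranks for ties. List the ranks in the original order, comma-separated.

5, 1, 5, 7, 2, 6, 3, 9, 8

Sorted (ascending): 122, 124, 128, 132, 132, 142, 145, 146, 150
The 2 values of 132 occupy positions 4–5 → each gets rank 5.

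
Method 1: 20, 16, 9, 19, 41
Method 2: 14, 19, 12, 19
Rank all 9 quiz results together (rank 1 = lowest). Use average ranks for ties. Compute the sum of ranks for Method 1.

28

Sorted (ascending): 9, 12, 14, 16, 19, 19, 19, 20, 41
The 3 values of 19 occupy positions 5–7 → average rank 6.
Method 1 values → pooled ranks: 20→8, 16→4, 9→1, 19→6, 41→9
Rank sum = 8 + 4 + 1 + 6 + 9 = 28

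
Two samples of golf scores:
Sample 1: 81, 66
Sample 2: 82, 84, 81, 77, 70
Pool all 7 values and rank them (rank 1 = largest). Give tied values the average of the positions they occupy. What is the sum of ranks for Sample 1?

10.5

Sorted (descending): 84, 82, 81, 81, 77, 70, 66
The 2 values of 81 occupy positions 3–4 → average rank (3+4)/2 = 3.5.
Sample 1 values → pooled ranks: 81→3.5, 66→7
Rank sum = 3.5 + 7 = 10.5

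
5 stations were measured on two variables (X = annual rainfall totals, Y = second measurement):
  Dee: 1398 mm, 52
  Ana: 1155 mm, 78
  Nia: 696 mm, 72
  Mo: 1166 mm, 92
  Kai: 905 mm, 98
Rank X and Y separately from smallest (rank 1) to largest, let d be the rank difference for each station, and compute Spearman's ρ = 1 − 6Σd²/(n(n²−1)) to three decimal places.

Ranks of variable 1: 5, 3, 1, 4, 2
Ranks of variable 2: 1, 3, 2, 4, 5
d = r₁ − r₂: 4, 0, -1, 0, -3
d²: 16, 0, 1, 0, 9; Σd² = 26
ρ = 1 − 6·26/(5·24) = 1 − 156/120 = -0.300

-0.300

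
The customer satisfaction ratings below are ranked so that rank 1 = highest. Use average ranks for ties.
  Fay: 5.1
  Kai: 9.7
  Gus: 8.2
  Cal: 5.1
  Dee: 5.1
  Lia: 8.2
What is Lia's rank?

Sorted (descending): 9.7, 8.2, 8.2, 5.1, 5.1, 5.1
The 2 values of 8.2 occupy positions 2–3 → average rank (2+3)/2 = 2.5.
The 3 values of 5.1 occupy positions 4–6 → average rank 5.
Lia has value 8.2 → rank 2.5.

2.5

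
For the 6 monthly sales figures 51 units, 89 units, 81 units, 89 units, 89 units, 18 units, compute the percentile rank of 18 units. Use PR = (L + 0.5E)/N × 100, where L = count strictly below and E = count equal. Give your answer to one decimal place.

N = 6.
Strictly below 18: 0. Equal to 18: 1.
PR = (0 + 0.5·1)/6 × 100 = 8.3

8.3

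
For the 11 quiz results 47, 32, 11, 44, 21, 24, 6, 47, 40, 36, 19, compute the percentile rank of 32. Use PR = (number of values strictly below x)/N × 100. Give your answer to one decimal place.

N = 11.
Strictly below 32: 5. Equal to 32: 1.
PR = 5/11 × 100 = 45.5

45.5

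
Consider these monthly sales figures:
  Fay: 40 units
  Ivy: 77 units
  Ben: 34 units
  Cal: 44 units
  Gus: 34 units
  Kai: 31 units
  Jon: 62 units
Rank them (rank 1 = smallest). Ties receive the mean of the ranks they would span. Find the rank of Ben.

Sorted (ascending): 31, 34, 34, 40, 44, 62, 77
The 2 values of 34 occupy positions 2–3 → average rank (2+3)/2 = 2.5.
Ben has value 34 units → rank 2.5.

2.5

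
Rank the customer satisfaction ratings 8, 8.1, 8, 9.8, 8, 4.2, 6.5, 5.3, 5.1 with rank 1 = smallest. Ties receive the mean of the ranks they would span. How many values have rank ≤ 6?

Sorted (ascending): 4.2, 5.1, 5.3, 6.5, 8, 8, 8, 8.1, 9.8
The 3 values of 8 occupy positions 5–7 → average rank 6.
Ranks ≤ 6: {1, 2, 3, 4, 6, 6, 6} → 7 values.

7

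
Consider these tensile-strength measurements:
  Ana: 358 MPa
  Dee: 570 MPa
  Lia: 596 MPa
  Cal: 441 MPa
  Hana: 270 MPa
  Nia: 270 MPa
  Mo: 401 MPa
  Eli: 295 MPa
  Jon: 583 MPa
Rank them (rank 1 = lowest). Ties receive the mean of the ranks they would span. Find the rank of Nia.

1.5

Sorted (ascending): 270, 270, 295, 358, 401, 441, 570, 583, 596
The 2 values of 270 occupy positions 1–2 → average rank (1+2)/2 = 1.5.
Nia has value 270 MPa → rank 1.5.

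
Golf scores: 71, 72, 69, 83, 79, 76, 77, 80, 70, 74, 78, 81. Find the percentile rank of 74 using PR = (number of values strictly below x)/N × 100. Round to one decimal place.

33.3

N = 12.
Strictly below 74: 4. Equal to 74: 1.
PR = 4/12 × 100 = 33.3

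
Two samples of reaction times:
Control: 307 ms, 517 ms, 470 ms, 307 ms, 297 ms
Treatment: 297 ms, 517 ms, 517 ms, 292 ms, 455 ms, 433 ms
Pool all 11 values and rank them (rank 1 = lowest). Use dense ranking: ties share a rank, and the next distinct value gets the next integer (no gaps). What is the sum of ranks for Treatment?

26

Sorted (ascending): 292, 297, 297, 307, 307, 433, 455, 470, 517, 517, 517
The 2 values of 297 share dense rank 2.
The 2 values of 307 share dense rank 3.
The 3 values of 517 share dense rank 7.
Remaining distinct values take the next consecutive integers.
Treatment values → pooled ranks: 297→2, 517→7, 517→7, 292→1, 455→5, 433→4
Rank sum = 2 + 7 + 7 + 1 + 5 + 4 = 26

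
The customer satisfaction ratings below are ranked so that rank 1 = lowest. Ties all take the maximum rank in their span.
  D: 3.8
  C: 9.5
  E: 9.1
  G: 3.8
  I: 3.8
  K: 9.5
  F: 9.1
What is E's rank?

Sorted (ascending): 3.8, 3.8, 3.8, 9.1, 9.1, 9.5, 9.5
The 3 values of 3.8 occupy positions 1–3 → each gets rank 3.
The 2 values of 9.1 occupy positions 4–5 → each gets rank 5.
The 2 values of 9.5 occupy positions 6–7 → each gets rank 7.
E has value 9.1 → rank 5.

5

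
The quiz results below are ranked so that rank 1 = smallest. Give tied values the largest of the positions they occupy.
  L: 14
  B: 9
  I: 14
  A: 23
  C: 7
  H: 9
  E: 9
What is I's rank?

Sorted (ascending): 7, 9, 9, 9, 14, 14, 23
The 3 values of 9 occupy positions 2–4 → each gets rank 4.
The 2 values of 14 occupy positions 5–6 → each gets rank 6.
I has value 14 → rank 6.

6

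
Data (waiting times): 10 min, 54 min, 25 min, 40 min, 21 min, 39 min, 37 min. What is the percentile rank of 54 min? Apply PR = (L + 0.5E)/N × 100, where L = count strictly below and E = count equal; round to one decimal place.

92.9

N = 7.
Strictly below 54: 6. Equal to 54: 1.
PR = (6 + 0.5·1)/7 × 100 = 92.9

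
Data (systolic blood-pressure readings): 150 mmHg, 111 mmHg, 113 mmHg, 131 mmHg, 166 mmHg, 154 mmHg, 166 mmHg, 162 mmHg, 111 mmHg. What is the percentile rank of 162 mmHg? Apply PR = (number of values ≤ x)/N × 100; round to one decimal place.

77.8

N = 9.
Strictly below 162: 6. Equal to 162: 1.
PR = 7/9 × 100 = 77.8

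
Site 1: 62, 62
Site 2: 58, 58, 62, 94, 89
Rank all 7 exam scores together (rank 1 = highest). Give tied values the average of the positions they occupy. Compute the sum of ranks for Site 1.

8

Sorted (descending): 94, 89, 62, 62, 62, 58, 58
The 3 values of 62 occupy positions 3–5 → average rank 4.
The 2 values of 58 occupy positions 6–7 → average rank (6+7)/2 = 6.5.
Site 1 values → pooled ranks: 62→4, 62→4
Rank sum = 4 + 4 = 8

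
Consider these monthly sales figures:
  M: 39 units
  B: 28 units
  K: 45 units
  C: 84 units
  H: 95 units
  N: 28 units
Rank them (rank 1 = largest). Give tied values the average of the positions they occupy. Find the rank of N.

5.5

Sorted (descending): 95, 84, 45, 39, 28, 28
The 2 values of 28 occupy positions 5–6 → average rank (5+6)/2 = 5.5.
N has value 28 units → rank 5.5.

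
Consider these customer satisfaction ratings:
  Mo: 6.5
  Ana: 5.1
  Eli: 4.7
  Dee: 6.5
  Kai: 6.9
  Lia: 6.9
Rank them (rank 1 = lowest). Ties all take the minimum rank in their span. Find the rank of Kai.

5

Sorted (ascending): 4.7, 5.1, 6.5, 6.5, 6.9, 6.9
The 2 values of 6.5 occupy positions 3–4 → each gets rank 3.
The 2 values of 6.9 occupy positions 5–6 → each gets rank 5.
Kai has value 6.9 → rank 5.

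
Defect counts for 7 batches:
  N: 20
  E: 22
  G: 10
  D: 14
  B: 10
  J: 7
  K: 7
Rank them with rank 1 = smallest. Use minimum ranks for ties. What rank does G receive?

3

Sorted (ascending): 7, 7, 10, 10, 14, 20, 22
The 2 values of 7 occupy positions 1–2 → each gets rank 1.
The 2 values of 10 occupy positions 3–4 → each gets rank 3.
G has value 10 → rank 3.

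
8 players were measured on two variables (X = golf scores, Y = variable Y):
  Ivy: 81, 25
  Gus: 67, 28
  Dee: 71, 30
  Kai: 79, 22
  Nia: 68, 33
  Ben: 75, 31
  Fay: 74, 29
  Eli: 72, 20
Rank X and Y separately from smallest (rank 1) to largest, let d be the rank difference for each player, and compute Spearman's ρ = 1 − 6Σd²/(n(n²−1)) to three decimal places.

-0.357

Ranks of variable 1: 8, 1, 3, 7, 2, 6, 5, 4
Ranks of variable 2: 3, 4, 6, 2, 8, 7, 5, 1
d = r₁ − r₂: 5, -3, -3, 5, -6, -1, 0, 3
d²: 25, 9, 9, 25, 36, 1, 0, 9; Σd² = 114
ρ = 1 − 6·114/(8·63) = 1 − 684/504 = -0.357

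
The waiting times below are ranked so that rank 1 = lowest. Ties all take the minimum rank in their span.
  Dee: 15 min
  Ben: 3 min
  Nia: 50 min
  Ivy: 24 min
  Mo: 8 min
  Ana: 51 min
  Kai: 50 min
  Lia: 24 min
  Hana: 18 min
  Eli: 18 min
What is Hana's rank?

Sorted (ascending): 3, 8, 15, 18, 18, 24, 24, 50, 50, 51
The 2 values of 18 occupy positions 4–5 → each gets rank 4.
The 2 values of 24 occupy positions 6–7 → each gets rank 6.
The 2 values of 50 occupy positions 8–9 → each gets rank 8.
Hana has value 18 min → rank 4.

4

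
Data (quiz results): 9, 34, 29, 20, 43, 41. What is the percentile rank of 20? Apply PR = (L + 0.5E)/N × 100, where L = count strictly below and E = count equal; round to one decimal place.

N = 6.
Strictly below 20: 1. Equal to 20: 1.
PR = (1 + 0.5·1)/6 × 100 = 25.0

25.0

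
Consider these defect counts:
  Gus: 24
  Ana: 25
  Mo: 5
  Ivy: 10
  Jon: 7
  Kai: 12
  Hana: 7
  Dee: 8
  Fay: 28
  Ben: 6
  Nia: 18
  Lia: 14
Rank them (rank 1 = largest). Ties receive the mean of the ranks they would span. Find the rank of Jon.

Sorted (descending): 28, 25, 24, 18, 14, 12, 10, 8, 7, 7, 6, 5
The 2 values of 7 occupy positions 9–10 → average rank (9+10)/2 = 9.5.
Jon has value 7 → rank 9.5.

9.5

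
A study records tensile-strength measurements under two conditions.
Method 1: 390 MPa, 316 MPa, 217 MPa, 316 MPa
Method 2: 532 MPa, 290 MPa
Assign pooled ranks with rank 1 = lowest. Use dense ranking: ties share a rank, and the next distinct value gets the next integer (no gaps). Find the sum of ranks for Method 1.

11

Sorted (ascending): 217, 290, 316, 316, 390, 532
The 2 values of 316 share dense rank 3.
Remaining distinct values take the next consecutive integers.
Method 1 values → pooled ranks: 390→4, 316→3, 217→1, 316→3
Rank sum = 4 + 3 + 1 + 3 = 11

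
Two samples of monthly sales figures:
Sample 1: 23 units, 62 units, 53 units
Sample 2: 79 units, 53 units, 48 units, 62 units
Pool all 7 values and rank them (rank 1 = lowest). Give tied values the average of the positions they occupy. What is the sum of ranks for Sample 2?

18

Sorted (ascending): 23, 48, 53, 53, 62, 62, 79
The 2 values of 53 occupy positions 3–4 → average rank (3+4)/2 = 3.5.
The 2 values of 62 occupy positions 5–6 → average rank (5+6)/2 = 5.5.
Sample 2 values → pooled ranks: 79→7, 53→3.5, 48→2, 62→5.5
Rank sum = 7 + 3.5 + 2 + 5.5 = 18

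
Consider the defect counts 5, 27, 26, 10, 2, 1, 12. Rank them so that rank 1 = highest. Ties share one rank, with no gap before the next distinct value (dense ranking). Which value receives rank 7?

Sorted (descending): 27, 26, 12, 10, 5, 2, 1
No ties — each value takes its position as its rank.
Rank 7 → value 1.

1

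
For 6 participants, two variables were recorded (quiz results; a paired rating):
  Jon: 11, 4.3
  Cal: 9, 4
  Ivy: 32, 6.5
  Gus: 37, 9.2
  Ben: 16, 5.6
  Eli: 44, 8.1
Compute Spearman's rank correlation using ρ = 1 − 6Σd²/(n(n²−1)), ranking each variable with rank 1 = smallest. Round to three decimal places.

Ranks of variable 1: 2, 1, 4, 5, 3, 6
Ranks of variable 2: 2, 1, 4, 6, 3, 5
d = r₁ − r₂: 0, 0, 0, -1, 0, 1
d²: 0, 0, 0, 1, 0, 1; Σd² = 2
ρ = 1 − 6·2/(6·35) = 1 − 12/210 = 0.943

0.943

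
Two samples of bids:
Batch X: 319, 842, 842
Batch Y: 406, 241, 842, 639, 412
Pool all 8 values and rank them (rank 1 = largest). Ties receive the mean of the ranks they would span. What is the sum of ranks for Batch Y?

Sorted (descending): 842, 842, 842, 639, 412, 406, 319, 241
The 3 values of 842 occupy positions 1–3 → average rank 2.
Batch Y values → pooled ranks: 406→6, 241→8, 842→2, 639→4, 412→5
Rank sum = 6 + 8 + 2 + 4 + 5 = 25

25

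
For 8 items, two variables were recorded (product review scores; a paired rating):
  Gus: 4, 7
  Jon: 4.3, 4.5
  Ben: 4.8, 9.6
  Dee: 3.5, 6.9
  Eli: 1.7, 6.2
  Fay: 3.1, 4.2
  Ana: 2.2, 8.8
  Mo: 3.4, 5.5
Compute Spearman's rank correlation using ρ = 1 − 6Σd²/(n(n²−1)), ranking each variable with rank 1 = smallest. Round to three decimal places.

Ranks of variable 1: 6, 7, 8, 5, 1, 3, 2, 4
Ranks of variable 2: 6, 2, 8, 5, 4, 1, 7, 3
d = r₁ − r₂: 0, 5, 0, 0, -3, 2, -5, 1
d²: 0, 25, 0, 0, 9, 4, 25, 1; Σd² = 64
ρ = 1 − 6·64/(8·63) = 1 − 384/504 = 0.238

0.238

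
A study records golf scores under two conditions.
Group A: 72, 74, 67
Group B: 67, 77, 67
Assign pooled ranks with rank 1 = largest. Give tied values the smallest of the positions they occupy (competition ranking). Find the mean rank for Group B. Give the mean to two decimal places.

3.00

Sorted (descending): 77, 74, 72, 67, 67, 67
The 3 values of 67 occupy positions 4–6 → each gets rank 4.
Group B values → pooled ranks: 67→4, 77→1, 67→4
Mean rank = (4 + 1 + 4) / 3 = 3.00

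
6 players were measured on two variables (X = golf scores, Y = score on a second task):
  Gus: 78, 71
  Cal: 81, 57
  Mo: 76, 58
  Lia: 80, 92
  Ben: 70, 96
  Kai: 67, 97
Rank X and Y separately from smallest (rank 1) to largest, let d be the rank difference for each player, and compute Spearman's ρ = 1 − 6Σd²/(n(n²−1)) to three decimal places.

Ranks of variable 1: 4, 6, 3, 5, 2, 1
Ranks of variable 2: 3, 1, 2, 4, 5, 6
d = r₁ − r₂: 1, 5, 1, 1, -3, -5
d²: 1, 25, 1, 1, 9, 25; Σd² = 62
ρ = 1 − 6·62/(6·35) = 1 − 372/210 = -0.771

-0.771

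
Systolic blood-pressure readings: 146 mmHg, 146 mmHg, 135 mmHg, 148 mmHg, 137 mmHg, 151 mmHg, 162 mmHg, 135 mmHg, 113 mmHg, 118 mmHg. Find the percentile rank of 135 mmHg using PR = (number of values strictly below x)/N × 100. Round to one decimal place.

20.0

N = 10.
Strictly below 135: 2. Equal to 135: 2.
PR = 2/10 × 100 = 20.0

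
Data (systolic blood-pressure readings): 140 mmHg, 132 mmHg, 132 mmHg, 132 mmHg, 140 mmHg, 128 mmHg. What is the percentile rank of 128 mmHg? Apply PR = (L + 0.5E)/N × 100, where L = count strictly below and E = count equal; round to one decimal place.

8.3

N = 6.
Strictly below 128: 0. Equal to 128: 1.
PR = (0 + 0.5·1)/6 × 100 = 8.3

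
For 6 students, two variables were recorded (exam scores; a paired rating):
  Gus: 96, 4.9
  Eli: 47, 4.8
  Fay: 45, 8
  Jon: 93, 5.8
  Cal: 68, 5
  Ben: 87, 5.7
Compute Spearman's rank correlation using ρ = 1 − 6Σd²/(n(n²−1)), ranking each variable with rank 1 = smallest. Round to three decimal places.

Ranks of variable 1: 6, 2, 1, 5, 3, 4
Ranks of variable 2: 2, 1, 6, 5, 3, 4
d = r₁ − r₂: 4, 1, -5, 0, 0, 0
d²: 16, 1, 25, 0, 0, 0; Σd² = 42
ρ = 1 − 6·42/(6·35) = 1 − 252/210 = -0.200

-0.200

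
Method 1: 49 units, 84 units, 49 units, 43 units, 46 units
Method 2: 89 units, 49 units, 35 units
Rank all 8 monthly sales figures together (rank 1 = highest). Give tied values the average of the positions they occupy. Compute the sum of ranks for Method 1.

23

Sorted (descending): 89, 84, 49, 49, 49, 46, 43, 35
The 3 values of 49 occupy positions 3–5 → average rank 4.
Method 1 values → pooled ranks: 49→4, 84→2, 49→4, 43→7, 46→6
Rank sum = 4 + 2 + 4 + 7 + 6 = 23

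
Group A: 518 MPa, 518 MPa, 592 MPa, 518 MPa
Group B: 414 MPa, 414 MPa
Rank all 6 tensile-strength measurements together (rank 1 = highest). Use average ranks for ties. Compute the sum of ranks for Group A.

10

Sorted (descending): 592, 518, 518, 518, 414, 414
The 3 values of 518 occupy positions 2–4 → average rank 3.
The 2 values of 414 occupy positions 5–6 → average rank (5+6)/2 = 5.5.
Group A values → pooled ranks: 518→3, 518→3, 592→1, 518→3
Rank sum = 3 + 3 + 1 + 3 = 10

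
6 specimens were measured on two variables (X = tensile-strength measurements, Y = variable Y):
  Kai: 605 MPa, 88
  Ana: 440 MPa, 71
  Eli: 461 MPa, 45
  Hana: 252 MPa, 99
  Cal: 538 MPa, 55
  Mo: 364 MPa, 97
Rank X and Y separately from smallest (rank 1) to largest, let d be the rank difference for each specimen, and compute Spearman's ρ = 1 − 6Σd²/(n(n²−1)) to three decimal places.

-0.600

Ranks of variable 1: 6, 3, 4, 1, 5, 2
Ranks of variable 2: 4, 3, 1, 6, 2, 5
d = r₁ − r₂: 2, 0, 3, -5, 3, -3
d²: 4, 0, 9, 25, 9, 9; Σd² = 56
ρ = 1 − 6·56/(6·35) = 1 − 336/210 = -0.600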